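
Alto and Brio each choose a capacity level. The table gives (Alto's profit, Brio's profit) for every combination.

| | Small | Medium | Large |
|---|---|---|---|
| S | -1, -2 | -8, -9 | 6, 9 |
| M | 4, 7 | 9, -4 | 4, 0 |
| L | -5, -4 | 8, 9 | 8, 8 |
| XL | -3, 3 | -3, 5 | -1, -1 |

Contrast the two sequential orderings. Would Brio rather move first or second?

second

If Alto leads: Brio's best replies are S→Large, M→Small, L→Medium, XL→Medium; Alto's induced payoffs 6, 4, 8, -3; outcome (L, Medium), payoffs (8, 9).
If Brio leads: Alto's best replies are Small→M, Medium→M, Large→L; Brio's induced payoffs 7, -4, 8; outcome (L, Large), payoffs (8, 8).
Brio gets 8 moving first and 9 moving second, so Brio prefers to move second.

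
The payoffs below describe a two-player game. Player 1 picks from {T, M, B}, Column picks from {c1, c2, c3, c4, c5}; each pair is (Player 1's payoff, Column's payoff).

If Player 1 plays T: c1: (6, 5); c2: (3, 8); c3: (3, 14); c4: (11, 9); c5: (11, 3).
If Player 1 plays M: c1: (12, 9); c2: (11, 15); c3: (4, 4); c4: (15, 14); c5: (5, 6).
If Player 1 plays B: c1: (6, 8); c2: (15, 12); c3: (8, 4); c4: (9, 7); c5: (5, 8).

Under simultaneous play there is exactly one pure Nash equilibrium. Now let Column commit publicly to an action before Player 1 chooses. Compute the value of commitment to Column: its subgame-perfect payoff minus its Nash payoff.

Solve by backward induction (Column leads).
- c1: BR = M, leader payoff 9.
- c2: BR = B, leader payoff 12.
- c3: BR = B, leader payoff 4.
- c4: BR = M, leader payoff 14.
- c5: BR = T, leader payoff 3.
Among 9, 12, 4, 14, 3, the best is 14 at c4. Subgame-perfect outcome: (M, c4) with payoffs (15, 14).
Under simultaneous play:
Player 1's best replies: c1→M; c2→B; c3→B; c4→M; c5→T.
Column's best replies: T→c3; M→c2; B→c2.
Only (B, c2) has each player best-responding; Nash payoffs (15, 12).
Column's commitment gain: 14 − 12 = 2.

2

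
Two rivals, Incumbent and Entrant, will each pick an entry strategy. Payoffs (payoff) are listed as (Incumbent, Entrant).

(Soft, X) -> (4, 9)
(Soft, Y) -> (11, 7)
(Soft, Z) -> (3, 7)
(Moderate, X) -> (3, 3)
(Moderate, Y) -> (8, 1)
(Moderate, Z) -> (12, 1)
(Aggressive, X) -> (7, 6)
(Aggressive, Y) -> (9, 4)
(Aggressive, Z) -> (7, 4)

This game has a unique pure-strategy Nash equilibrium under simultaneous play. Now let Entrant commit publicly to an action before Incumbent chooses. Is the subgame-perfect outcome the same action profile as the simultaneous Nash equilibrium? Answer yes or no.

Incumbent best-responds to each possible Entrant move:
- X: BR = Aggressive, leader payoff 6.
- Y: BR = Soft, leader payoff 7.
- Z: BR = Moderate, leader payoff 1.
Entrant's induced payoffs are 6, 7, 1, so Entrant commits to Y. Subgame-perfect outcome: (Soft, Y) with payoffs (11, 7).
Now find the simultaneous Nash equilibrium.
Incumbent's best replies: X→Aggressive; Y→Soft; Z→Moderate.
Entrant's best replies: Soft→X; Moderate→X; Aggressive→X.
The unique mutual best reply is (Aggressive, X), giving (7, 6).
Sequential outcome (Soft, Y) differs from the Nash profile (Aggressive, X).

no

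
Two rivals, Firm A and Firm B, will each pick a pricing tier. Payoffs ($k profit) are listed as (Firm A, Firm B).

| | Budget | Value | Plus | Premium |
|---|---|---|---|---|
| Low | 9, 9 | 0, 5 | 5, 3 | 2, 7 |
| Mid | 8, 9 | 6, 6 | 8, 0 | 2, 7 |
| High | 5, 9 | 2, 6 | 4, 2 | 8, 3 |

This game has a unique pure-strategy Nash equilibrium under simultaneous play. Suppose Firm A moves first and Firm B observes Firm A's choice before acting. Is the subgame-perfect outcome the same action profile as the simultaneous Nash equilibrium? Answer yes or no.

Solve by backward induction (Firm A leads).
- Low: BR = Budget, leader payoff 9.
- Mid: BR = Budget, leader payoff 8.
- High: BR = Budget, leader payoff 5.
Maximizing over 9, 8, 5, Firm A chooses Low. Subgame-perfect outcome: (Low, Budget) with payoffs (9, 9).
Now find the simultaneous Nash equilibrium.
Firm A's best replies: Budget→Low; Value→Mid; Plus→Mid; Premium→High.
Firm B's best replies: Low→Budget; Mid→Budget; High→Budget.
The unique mutual best reply is (Low, Budget), giving (9, 9).
Sequential outcome (Low, Budget) coincides with the Nash profile (Low, Budget).

yes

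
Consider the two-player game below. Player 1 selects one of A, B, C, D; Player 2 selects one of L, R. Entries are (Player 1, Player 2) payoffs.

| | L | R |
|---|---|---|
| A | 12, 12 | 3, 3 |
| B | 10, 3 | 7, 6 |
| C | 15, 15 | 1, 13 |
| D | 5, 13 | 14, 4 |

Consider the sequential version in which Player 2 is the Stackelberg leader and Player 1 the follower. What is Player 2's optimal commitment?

L

Solve by backward induction (Player 2 leads).
- L: BR = C, leader payoff 15.
- R: BR = D, leader payoff 4.
Player 2's induced payoffs are 15, 4, so Player 2 commits to L. Subgame-perfect outcome: (C, L) with payoffs (15, 15).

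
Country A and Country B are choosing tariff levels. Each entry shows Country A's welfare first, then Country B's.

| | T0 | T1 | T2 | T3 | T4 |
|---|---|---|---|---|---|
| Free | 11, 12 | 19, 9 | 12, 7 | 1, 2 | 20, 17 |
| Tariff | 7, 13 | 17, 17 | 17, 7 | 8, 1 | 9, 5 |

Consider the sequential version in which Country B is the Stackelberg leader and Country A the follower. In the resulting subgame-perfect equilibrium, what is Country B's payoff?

Backward induction with Country B moving first.
- T0 → Country A plays Free (best of 11, 7); Country B gets 12.
- T1 → Country A plays Free (best of 19, 17); Country B gets 9.
- T2 → Country A plays Tariff (best of 12, 17); Country B gets 7.
- T3 → Country A plays Tariff (best of 1, 8); Country B gets 1.
- T4 → Country A plays Free (best of 20, 9); Country B gets 17.
Country B's induced payoffs are 12, 9, 7, 1, 17, so Country B commits to T4. Subgame-perfect outcome: (Free, T4) with payoffs (20, 17).

17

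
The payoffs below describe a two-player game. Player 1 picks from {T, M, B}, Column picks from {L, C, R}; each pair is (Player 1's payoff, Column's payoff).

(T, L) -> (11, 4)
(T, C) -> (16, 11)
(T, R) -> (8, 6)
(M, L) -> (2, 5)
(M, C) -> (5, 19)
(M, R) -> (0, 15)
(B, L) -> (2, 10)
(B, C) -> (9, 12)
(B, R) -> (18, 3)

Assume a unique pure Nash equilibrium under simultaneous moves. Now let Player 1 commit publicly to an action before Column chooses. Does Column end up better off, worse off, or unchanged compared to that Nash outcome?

Backward induction with Player 1 moving first.
- T: BR = C, leader payoff 16.
- M: BR = C, leader payoff 5.
- B: BR = C, leader payoff 9.
Among 16, 5, 9, the best is 16 at T. Subgame-perfect outcome: (T, C) with payoffs (16, 11).
Under simultaneous play:
Player 1's best replies: L→T; C→T; R→B.
Column's best replies: T→C; M→C; B→C.
Only (T, C) has each player best-responding; Nash payoffs (16, 11).
Column earns 11 sequentially versus 11 at the Nash outcome: unchanged.

unchanged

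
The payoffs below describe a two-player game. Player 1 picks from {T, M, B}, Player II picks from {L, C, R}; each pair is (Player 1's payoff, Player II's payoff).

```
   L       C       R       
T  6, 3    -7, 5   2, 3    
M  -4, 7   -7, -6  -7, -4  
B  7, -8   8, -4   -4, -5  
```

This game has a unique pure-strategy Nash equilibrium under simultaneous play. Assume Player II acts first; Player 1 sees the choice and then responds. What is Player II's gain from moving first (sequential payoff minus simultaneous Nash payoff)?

7

Player 1 best-responds to each possible Player II move:
- L: Player 1 compares 6, -4, 7 and picks B; Player II would get -8.
- C: Player 1 compares -7, -7, 8 and picks B; Player II would get -4.
- R: Player 1 compares 2, -7, -4 and picks T; Player II would get 3.
Player II's induced payoffs are -8, -4, 3, so Player II commits to R. Subgame-perfect outcome: (T, R) with payoffs (2, 3).
Under simultaneous play:
Player 1's best replies: L→B; C→B; R→T.
Player II's best replies: T→C; M→L; B→C.
The unique mutual best reply is (B, C), giving (8, -4).
Player II's commitment gain: 3 − -4 = 7.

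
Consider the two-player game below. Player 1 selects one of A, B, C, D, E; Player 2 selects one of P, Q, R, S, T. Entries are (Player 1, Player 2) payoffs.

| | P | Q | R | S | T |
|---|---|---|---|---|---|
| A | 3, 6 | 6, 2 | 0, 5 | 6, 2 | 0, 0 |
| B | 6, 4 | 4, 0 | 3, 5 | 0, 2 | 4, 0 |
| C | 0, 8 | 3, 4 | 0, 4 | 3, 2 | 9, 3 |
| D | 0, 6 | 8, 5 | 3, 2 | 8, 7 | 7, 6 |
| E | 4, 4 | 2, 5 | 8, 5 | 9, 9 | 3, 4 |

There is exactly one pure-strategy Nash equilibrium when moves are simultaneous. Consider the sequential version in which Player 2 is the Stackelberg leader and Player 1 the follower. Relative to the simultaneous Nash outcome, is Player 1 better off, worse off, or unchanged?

unchanged

Solve by backward induction (Player 2 leads).
- P → Player 1 plays B (best of 3, 6, 0, 0, 4); Player 2 gets 4.
- Q → Player 1 plays D (best of 6, 4, 3, 8, 2); Player 2 gets 5.
- R → Player 1 plays E (best of 0, 3, 0, 3, 8); Player 2 gets 5.
- S → Player 1 plays E (best of 6, 0, 3, 8, 9); Player 2 gets 9.
- T → Player 1 plays C (best of 0, 4, 9, 7, 3); Player 2 gets 3.
Among 4, 5, 5, 9, 3, the best is 9 at S. Subgame-perfect outcome: (E, S) with payoffs (9, 9).
Under simultaneous play:
Player 1's best replies: P→B; Q→D; R→E; S→E; T→C.
Player 2's best replies: A→P; B→R; C→P; D→S; E→S.
The unique mutual best reply is (E, S), giving (9, 9).
Player 1 earns 9 sequentially versus 9 at the Nash outcome: unchanged.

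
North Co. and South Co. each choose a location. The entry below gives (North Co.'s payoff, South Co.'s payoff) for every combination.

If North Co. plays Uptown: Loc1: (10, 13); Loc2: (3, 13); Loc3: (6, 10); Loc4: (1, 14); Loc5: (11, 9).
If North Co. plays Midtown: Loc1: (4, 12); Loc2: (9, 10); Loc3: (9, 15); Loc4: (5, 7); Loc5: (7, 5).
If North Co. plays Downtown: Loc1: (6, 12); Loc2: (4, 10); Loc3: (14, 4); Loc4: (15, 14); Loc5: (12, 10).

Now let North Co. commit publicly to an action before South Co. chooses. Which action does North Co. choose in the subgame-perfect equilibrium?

Downtown

Solve by backward induction (North Co. leads).
- Uptown → South Co. plays Loc4 (best of 13, 13, 10, 14, 9); North Co. gets 1.
- Midtown → South Co. plays Loc3 (best of 12, 10, 15, 7, 5); North Co. gets 9.
- Downtown → South Co. plays Loc4 (best of 12, 10, 4, 14, 10); North Co. gets 15.
Maximizing over 1, 9, 15, North Co. chooses Downtown. Subgame-perfect outcome: (Downtown, Loc4) with payoffs (15, 14).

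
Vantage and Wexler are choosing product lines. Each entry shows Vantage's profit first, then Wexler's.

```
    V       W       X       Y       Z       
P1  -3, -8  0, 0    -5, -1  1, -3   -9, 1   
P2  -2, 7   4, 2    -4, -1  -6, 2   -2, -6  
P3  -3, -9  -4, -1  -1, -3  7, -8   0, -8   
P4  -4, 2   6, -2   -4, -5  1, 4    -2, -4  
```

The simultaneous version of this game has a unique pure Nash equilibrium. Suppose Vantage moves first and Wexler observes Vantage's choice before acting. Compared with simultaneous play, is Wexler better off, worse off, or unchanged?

Work backward from Wexler's decision.
- P1 → Wexler plays Z (best of -8, 0, -1, -3, 1); Vantage gets -9.
- P2 → Wexler plays V (best of 7, 2, -1, 2, -6); Vantage gets -2.
- P3 → Wexler plays W (best of -9, -1, -3, -8, -8); Vantage gets -4.
- P4 → Wexler plays Y (best of 2, -2, -5, 4, -4); Vantage gets 1.
Maximizing over -9, -2, -4, 1, Vantage chooses P4. Subgame-perfect outcome: (P4, Y) with payoffs (1, 4).
Under simultaneous play:
Vantage's best replies: V→P2; W→P4; X→P3; Y→P3; Z→P3.
Wexler's best replies: P1→Z; P2→V; P3→W; P4→Y.
Only (P2, V) has each player best-responding; Nash payoffs (-2, 7).
Wexler earns 4 sequentially versus 7 at the Nash outcome: worse off.

worse off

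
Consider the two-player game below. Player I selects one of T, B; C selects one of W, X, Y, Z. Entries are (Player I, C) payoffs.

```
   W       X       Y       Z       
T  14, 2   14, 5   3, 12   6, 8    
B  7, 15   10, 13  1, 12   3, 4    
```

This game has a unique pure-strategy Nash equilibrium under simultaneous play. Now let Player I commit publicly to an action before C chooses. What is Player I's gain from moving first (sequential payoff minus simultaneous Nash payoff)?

4

Work backward from C's decision.
- T: BR = Y, leader payoff 3.
- B: BR = W, leader payoff 7.
Player I's induced payoffs are 3, 7, so Player I commits to B. Subgame-perfect outcome: (B, W) with payoffs (7, 15).
Now find the simultaneous Nash equilibrium.
Player I's best replies: W→T; X→T; Y→T; Z→T.
C's best replies: T→Y; B→W.
The unique mutual best reply is (T, Y), giving (3, 12).
Player I's commitment gain: 7 − 3 = 4.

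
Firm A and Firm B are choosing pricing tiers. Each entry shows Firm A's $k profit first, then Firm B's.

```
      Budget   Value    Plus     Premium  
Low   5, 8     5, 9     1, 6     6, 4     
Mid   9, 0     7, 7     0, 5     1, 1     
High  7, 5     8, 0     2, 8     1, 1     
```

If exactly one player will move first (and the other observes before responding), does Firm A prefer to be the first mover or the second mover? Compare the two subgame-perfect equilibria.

first

If Firm A leads: Firm B's best replies are Low→Value, Mid→Value, High→Plus; Firm A's induced payoffs 5, 7, 2; outcome (Mid, Value), payoffs (7, 7).
If Firm B leads: Firm A's best replies are Budget→Mid, Value→High, Plus→High, Premium→Low; Firm B's induced payoffs 0, 0, 8, 4; outcome (High, Plus), payoffs (2, 8).
Firm A gets 7 moving first and 2 moving second, so Firm A prefers to move first.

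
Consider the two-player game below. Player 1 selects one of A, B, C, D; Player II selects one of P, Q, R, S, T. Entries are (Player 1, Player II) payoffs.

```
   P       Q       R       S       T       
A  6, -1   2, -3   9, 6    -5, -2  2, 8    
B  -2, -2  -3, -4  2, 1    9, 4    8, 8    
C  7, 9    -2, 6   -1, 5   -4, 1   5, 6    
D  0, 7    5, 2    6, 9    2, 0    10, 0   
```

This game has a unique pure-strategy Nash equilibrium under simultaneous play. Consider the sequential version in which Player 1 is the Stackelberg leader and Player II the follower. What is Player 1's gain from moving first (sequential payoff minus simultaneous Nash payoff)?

1

Player II best-responds to each possible Player 1 move:
- A: BR = T, leader payoff 2.
- B: BR = T, leader payoff 8.
- C: BR = P, leader payoff 7.
- D: BR = R, leader payoff 6.
Among 2, 8, 7, 6, the best is 8 at B. Subgame-perfect outcome: (B, T) with payoffs (8, 8).
Under simultaneous play:
Player 1's best replies: P→C; Q→D; R→A; S→B; T→D.
Player II's best replies: A→T; B→T; C→P; D→R.
The unique mutual best reply is (C, P), giving (7, 9).
Player 1's commitment gain: 8 − 7 = 1.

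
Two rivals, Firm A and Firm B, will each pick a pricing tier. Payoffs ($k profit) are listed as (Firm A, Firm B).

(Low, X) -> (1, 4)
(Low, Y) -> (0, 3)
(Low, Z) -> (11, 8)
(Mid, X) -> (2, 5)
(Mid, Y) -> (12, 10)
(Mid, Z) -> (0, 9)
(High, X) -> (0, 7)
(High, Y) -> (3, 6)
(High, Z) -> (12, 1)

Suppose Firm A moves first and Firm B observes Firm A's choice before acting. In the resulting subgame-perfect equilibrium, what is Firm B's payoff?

10

Solve by backward induction (Firm A leads).
- Low: BR = Z, leader payoff 11.
- Mid: BR = Y, leader payoff 12.
- High: BR = X, leader payoff 0.
Firm A's induced payoffs are 11, 12, 0, so Firm A commits to Mid. Subgame-perfect outcome: (Mid, Y) with payoffs (12, 10).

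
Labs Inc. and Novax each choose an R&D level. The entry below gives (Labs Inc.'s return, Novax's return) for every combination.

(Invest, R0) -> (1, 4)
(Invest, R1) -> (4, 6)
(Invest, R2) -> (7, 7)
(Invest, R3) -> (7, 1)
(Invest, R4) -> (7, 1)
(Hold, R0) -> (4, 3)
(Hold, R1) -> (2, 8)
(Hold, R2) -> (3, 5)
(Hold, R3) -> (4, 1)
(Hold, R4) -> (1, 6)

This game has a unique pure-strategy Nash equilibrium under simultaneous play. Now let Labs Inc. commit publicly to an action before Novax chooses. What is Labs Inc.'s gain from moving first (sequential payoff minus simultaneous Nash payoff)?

0

Work backward from Novax's decision.
- Invest: BR = R2, leader payoff 7.
- Hold: BR = R1, leader payoff 2.
Labs Inc.'s induced payoffs are 7, 2, so Labs Inc. commits to Invest. Subgame-perfect outcome: (Invest, R2) with payoffs (7, 7).
For the simultaneous game, intersect best replies.
Labs Inc.'s best replies: R0→Hold; R1→Invest; R2→Invest; R3→Invest; R4→Invest.
Novax's best replies: Invest→R2; Hold→R1.
Only (Invest, R2) has each player best-responding; Nash payoffs (7, 7).
Labs Inc.'s commitment gain: 7 − 7 = 0.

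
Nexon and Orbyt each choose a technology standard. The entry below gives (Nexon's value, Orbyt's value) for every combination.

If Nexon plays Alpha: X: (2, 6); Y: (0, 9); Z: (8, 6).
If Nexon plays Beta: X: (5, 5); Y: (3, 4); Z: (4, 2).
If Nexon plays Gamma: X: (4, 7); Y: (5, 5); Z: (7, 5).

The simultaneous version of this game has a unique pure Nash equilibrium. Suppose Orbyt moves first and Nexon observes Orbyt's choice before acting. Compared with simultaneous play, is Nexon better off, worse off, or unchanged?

better off

Work backward from Nexon's decision.
- X: BR = Beta, leader payoff 5.
- Y: BR = Gamma, leader payoff 5.
- Z: BR = Alpha, leader payoff 6.
Orbyt's induced payoffs are 5, 5, 6, so Orbyt commits to Z. Subgame-perfect outcome: (Alpha, Z) with payoffs (8, 6).
For the simultaneous game, intersect best replies.
Nexon's best replies: X→Beta; Y→Gamma; Z→Alpha.
Orbyt's best replies: Alpha→Y; Beta→X; Gamma→X.
Only (Beta, X) has each player best-responding; Nash payoffs (5, 5).
Nexon earns 8 sequentially versus 5 at the Nash outcome: better off.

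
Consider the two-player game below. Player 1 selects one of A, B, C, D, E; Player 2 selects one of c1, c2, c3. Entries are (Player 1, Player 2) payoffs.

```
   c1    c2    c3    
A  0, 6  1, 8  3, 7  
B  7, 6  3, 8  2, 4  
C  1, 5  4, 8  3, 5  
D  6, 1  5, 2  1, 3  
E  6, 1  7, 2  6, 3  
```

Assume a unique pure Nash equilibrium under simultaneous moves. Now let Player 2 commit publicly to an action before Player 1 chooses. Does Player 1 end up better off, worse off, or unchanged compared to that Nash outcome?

better off

Solve by backward induction (Player 2 leads).
- c1 → Player 1 plays B (best of 0, 7, 1, 6, 6); Player 2 gets 6.
- c2 → Player 1 plays E (best of 1, 3, 4, 5, 7); Player 2 gets 2.
- c3 → Player 1 plays E (best of 3, 2, 3, 1, 6); Player 2 gets 3.
Among 6, 2, 3, the best is 6 at c1. Subgame-perfect outcome: (B, c1) with payoffs (7, 6).
Under simultaneous play:
Player 1's best replies: c1→B; c2→E; c3→E.
Player 2's best replies: A→c2; B→c2; C→c2; D→c3; E→c3.
The unique mutual best reply is (E, c3), giving (6, 3).
Player 1 earns 7 sequentially versus 6 at the Nash outcome: better off.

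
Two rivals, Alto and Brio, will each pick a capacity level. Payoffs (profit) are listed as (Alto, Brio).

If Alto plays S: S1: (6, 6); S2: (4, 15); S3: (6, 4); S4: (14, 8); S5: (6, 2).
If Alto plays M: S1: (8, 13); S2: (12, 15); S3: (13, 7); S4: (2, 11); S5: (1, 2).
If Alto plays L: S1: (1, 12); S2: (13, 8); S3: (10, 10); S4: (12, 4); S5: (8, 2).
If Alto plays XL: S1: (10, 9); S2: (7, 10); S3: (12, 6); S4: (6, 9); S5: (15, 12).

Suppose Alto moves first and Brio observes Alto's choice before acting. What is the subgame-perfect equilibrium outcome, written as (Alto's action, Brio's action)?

Work backward from Brio's decision.
- S: BR = S2, leader payoff 4.
- M: BR = S2, leader payoff 12.
- L: BR = S1, leader payoff 1.
- XL: BR = S5, leader payoff 15.
Alto's induced payoffs are 4, 12, 1, 15, so Alto commits to XL. Subgame-perfect outcome: (XL, S5) with payoffs (15, 12).

(XL, S5)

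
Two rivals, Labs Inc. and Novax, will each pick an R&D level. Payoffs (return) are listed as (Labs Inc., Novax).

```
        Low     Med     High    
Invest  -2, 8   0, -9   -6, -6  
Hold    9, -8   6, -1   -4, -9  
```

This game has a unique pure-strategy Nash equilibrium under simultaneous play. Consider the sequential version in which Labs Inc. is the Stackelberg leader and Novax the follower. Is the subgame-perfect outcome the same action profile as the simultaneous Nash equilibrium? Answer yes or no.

Solve by backward induction (Labs Inc. leads).
- Invest → Novax plays Low (best of 8, -9, -6); Labs Inc. gets -2.
- Hold → Novax plays Med (best of -8, -1, -9); Labs Inc. gets 6.
Labs Inc.'s induced payoffs are -2, 6, so Labs Inc. commits to Hold. Subgame-perfect outcome: (Hold, Med) with payoffs (6, -1).
Now find the simultaneous Nash equilibrium.
Labs Inc.'s best replies: Low→Hold; Med→Hold; High→Hold.
Novax's best replies: Invest→Low; Hold→Med.
Only (Hold, Med) has each player best-responding; Nash payoffs (6, -1).
Sequential outcome (Hold, Med) coincides with the Nash profile (Hold, Med).

yes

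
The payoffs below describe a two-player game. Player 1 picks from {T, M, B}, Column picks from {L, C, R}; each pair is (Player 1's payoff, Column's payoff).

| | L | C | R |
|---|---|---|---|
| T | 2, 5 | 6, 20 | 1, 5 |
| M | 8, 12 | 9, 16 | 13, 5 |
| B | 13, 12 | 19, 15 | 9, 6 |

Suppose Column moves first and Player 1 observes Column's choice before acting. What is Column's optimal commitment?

C

Work backward from Player 1's decision.
- L: Player 1 compares 2, 8, 13 and picks B; Column would get 12.
- C: Player 1 compares 6, 9, 19 and picks B; Column would get 15.
- R: Player 1 compares 1, 13, 9 and picks M; Column would get 5.
Column's induced payoffs are 12, 15, 5, so Column commits to C. Subgame-perfect outcome: (B, C) with payoffs (19, 15).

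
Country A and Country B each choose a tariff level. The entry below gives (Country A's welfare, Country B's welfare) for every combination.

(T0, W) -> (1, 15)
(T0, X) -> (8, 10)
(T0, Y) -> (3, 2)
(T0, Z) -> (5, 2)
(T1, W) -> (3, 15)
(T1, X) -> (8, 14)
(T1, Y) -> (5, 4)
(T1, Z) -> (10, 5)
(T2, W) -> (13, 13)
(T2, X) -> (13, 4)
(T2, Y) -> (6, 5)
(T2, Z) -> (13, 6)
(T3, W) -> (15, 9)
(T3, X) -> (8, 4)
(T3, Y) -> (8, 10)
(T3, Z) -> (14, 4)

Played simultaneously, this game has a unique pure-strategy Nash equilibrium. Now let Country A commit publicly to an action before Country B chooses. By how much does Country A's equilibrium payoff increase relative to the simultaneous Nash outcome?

Country B best-responds to each possible Country A move:
- T0: Country B compares 15, 10, 2, 2 and picks W; Country A would get 1.
- T1: Country B compares 15, 14, 4, 5 and picks W; Country A would get 3.
- T2: Country B compares 13, 4, 5, 6 and picks W; Country A would get 13.
- T3: Country B compares 9, 4, 10, 4 and picks Y; Country A would get 8.
Country A's induced payoffs are 1, 3, 13, 8, so Country A commits to T2. Subgame-perfect outcome: (T2, W) with payoffs (13, 13).
Now find the simultaneous Nash equilibrium.
Country A's best replies: W→T3; X→T2; Y→T3; Z→T3.
Country B's best replies: T0→W; T1→W; T2→W; T3→Y.
The unique mutual best reply is (T3, Y), giving (8, 10).
Country A's commitment gain: 13 − 8 = 5.

5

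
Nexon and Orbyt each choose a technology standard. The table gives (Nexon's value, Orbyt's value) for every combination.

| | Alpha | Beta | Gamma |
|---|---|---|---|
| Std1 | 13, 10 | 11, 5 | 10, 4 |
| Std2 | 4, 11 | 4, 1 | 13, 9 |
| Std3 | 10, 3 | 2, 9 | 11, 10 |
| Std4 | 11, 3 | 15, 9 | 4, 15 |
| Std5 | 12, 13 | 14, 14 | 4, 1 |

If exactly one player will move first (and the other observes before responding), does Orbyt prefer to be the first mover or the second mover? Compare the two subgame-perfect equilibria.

second

If Nexon leads: Orbyt's best replies are Std1→Alpha, Std2→Alpha, Std3→Gamma, Std4→Gamma, Std5→Beta; Nexon's induced payoffs 13, 4, 11, 4, 14; outcome (Std5, Beta), payoffs (14, 14).
If Orbyt leads: Nexon's best replies are Alpha→Std1, Beta→Std4, Gamma→Std2; Orbyt's induced payoffs 10, 9, 9; outcome (Std1, Alpha), payoffs (13, 10).
Orbyt gets 10 moving first and 14 moving second, so Orbyt prefers to move second.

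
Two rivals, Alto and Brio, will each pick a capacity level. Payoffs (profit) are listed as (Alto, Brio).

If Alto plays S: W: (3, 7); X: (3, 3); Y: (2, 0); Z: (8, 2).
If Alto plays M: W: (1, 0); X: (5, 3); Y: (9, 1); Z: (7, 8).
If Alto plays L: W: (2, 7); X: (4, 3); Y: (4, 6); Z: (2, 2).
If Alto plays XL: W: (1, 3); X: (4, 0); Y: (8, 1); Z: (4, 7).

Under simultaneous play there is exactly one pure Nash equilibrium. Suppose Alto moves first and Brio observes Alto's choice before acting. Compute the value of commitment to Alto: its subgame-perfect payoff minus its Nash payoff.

Work backward from Brio's decision.
- S: BR = W, leader payoff 3.
- M: BR = Z, leader payoff 7.
- L: BR = W, leader payoff 2.
- XL: BR = Z, leader payoff 4.
Alto's induced payoffs are 3, 7, 2, 4, so Alto commits to M. Subgame-perfect outcome: (M, Z) with payoffs (7, 8).
Under simultaneous play:
Alto's best replies: W→S; X→M; Y→M; Z→S.
Brio's best replies: S→W; M→Z; L→W; XL→Z.
Only (S, W) has each player best-responding; Nash payoffs (3, 7).
Alto's commitment gain: 7 − 3 = 4.

4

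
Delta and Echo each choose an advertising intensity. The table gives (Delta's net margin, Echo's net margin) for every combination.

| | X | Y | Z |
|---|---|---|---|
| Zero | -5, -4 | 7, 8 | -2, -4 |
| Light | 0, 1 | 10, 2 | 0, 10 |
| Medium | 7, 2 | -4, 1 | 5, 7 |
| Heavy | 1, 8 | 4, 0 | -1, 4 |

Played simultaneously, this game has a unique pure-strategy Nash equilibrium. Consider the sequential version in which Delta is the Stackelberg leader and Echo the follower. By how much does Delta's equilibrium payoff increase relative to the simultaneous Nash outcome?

Work backward from Echo's decision.
- Zero → Echo plays Y (best of -4, 8, -4); Delta gets 7.
- Light → Echo plays Z (best of 1, 2, 10); Delta gets 0.
- Medium → Echo plays Z (best of 2, 1, 7); Delta gets 5.
- Heavy → Echo plays X (best of 8, 0, 4); Delta gets 1.
Delta's induced payoffs are 7, 0, 5, 1, so Delta commits to Zero. Subgame-perfect outcome: (Zero, Y) with payoffs (7, 8).
For the simultaneous game, intersect best replies.
Delta's best replies: X→Medium; Y→Light; Z→Medium.
Echo's best replies: Zero→Y; Light→Z; Medium→Z; Heavy→X.
Only (Medium, Z) has each player best-responding; Nash payoffs (5, 7).
Delta's commitment gain: 7 − 5 = 2.

2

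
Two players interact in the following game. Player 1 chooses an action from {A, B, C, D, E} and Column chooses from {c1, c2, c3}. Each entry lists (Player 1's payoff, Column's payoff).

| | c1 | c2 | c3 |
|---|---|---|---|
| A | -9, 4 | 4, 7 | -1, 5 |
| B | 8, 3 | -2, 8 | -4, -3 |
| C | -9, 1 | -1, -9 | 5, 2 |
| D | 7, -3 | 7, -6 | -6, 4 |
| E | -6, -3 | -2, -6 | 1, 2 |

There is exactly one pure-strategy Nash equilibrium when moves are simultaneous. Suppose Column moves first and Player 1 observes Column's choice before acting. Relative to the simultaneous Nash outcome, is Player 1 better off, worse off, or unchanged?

better off

Work backward from Player 1's decision.
- c1: BR = B, leader payoff 3.
- c2: BR = D, leader payoff -6.
- c3: BR = C, leader payoff 2.
Maximizing over 3, -6, 2, Column chooses c1. Subgame-perfect outcome: (B, c1) with payoffs (8, 3).
Now find the simultaneous Nash equilibrium.
Player 1's best replies: c1→B; c2→D; c3→C.
Column's best replies: A→c2; B→c2; C→c3; D→c3; E→c3.
Only (C, c3) has each player best-responding; Nash payoffs (5, 2).
Player 1 earns 8 sequentially versus 5 at the Nash outcome: better off.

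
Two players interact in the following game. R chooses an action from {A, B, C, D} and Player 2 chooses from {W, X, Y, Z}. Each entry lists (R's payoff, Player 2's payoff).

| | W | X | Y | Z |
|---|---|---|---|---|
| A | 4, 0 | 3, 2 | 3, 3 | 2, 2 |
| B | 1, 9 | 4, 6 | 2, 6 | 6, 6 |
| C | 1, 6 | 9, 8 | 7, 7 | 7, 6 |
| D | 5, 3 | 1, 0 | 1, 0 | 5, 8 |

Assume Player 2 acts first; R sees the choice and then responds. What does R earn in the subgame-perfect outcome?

9

R best-responds to each possible Player 2 move:
- W: BR = D, leader payoff 3.
- X: BR = C, leader payoff 8.
- Y: BR = C, leader payoff 7.
- Z: BR = C, leader payoff 6.
Player 2's induced payoffs are 3, 8, 7, 6, so Player 2 commits to X. Subgame-perfect outcome: (C, X) with payoffs (9, 8).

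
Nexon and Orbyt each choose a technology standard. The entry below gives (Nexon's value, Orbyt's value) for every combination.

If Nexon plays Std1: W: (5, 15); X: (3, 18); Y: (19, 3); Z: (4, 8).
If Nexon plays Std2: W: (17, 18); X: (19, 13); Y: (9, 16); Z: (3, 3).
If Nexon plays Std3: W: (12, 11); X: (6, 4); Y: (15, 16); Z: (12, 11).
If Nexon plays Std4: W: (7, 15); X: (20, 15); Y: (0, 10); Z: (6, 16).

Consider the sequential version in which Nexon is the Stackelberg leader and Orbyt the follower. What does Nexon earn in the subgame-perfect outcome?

Solve by backward induction (Nexon leads).
- Std1: BR = X, leader payoff 3.
- Std2: BR = W, leader payoff 17.
- Std3: BR = Y, leader payoff 15.
- Std4: BR = Z, leader payoff 6.
Maximizing over 3, 17, 15, 6, Nexon chooses Std2. Subgame-perfect outcome: (Std2, W) with payoffs (17, 18).

17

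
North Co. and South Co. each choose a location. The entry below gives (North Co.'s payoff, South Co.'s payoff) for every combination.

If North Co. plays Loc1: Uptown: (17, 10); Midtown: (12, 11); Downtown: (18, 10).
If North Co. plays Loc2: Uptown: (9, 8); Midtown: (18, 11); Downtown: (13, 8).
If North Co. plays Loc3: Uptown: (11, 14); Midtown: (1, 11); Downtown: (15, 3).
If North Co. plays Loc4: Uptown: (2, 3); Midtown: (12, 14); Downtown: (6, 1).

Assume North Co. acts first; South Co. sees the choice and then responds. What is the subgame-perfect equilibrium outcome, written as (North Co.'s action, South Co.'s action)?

(Loc2, Midtown)

Solve by backward induction (North Co. leads).
- Loc1 → South Co. plays Midtown (best of 10, 11, 10); North Co. gets 12.
- Loc2 → South Co. plays Midtown (best of 8, 11, 8); North Co. gets 18.
- Loc3 → South Co. plays Uptown (best of 14, 11, 3); North Co. gets 11.
- Loc4 → South Co. plays Midtown (best of 3, 14, 1); North Co. gets 12.
Maximizing over 12, 18, 11, 12, North Co. chooses Loc2. Subgame-perfect outcome: (Loc2, Midtown) with payoffs (18, 11).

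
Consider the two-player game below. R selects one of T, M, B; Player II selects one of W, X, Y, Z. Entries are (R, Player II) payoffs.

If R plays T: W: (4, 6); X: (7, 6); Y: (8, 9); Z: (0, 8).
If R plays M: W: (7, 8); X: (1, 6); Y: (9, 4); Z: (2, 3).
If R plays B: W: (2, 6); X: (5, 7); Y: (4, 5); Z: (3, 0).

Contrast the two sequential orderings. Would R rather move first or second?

first

If R leads: Player II's best replies are T→Y, M→W, B→X; R's induced payoffs 8, 7, 5; outcome (T, Y), payoffs (8, 9).
If Player II leads: R's best replies are W→M, X→T, Y→M, Z→B; Player II's induced payoffs 8, 6, 4, 0; outcome (M, W), payoffs (7, 8).
R gets 8 moving first and 7 moving second, so R prefers to move first.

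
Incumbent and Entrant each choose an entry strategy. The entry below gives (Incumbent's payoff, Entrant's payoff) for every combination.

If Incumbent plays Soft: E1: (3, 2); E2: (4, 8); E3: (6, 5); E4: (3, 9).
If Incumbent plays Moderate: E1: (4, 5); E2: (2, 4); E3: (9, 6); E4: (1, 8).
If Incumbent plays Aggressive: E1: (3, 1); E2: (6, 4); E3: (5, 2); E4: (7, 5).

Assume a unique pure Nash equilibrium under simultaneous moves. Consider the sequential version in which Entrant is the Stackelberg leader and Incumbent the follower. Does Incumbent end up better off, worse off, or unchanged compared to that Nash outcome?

better off

Work backward from Incumbent's decision.
- E1: Incumbent compares 3, 4, 3 and picks Moderate; Entrant would get 5.
- E2: Incumbent compares 4, 2, 6 and picks Aggressive; Entrant would get 4.
- E3: Incumbent compares 6, 9, 5 and picks Moderate; Entrant would get 6.
- E4: Incumbent compares 3, 1, 7 and picks Aggressive; Entrant would get 5.
Among 5, 4, 6, 5, the best is 6 at E3. Subgame-perfect outcome: (Moderate, E3) with payoffs (9, 6).
Under simultaneous play:
Incumbent's best replies: E1→Moderate; E2→Aggressive; E3→Moderate; E4→Aggressive.
Entrant's best replies: Soft→E4; Moderate→E4; Aggressive→E4.
Only (Aggressive, E4) has each player best-responding; Nash payoffs (7, 5).
Incumbent earns 9 sequentially versus 7 at the Nash outcome: better off.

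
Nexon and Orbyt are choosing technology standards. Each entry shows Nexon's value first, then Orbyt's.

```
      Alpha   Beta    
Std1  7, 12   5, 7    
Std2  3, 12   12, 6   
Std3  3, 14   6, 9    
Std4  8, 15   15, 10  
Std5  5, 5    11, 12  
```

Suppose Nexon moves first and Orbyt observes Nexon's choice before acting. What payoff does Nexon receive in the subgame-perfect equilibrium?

11

Backward induction with Nexon moving first.
- Std1 → Orbyt plays Alpha (best of 12, 7); Nexon gets 7.
- Std2 → Orbyt plays Alpha (best of 12, 6); Nexon gets 3.
- Std3 → Orbyt plays Alpha (best of 14, 9); Nexon gets 3.
- Std4 → Orbyt plays Alpha (best of 15, 10); Nexon gets 8.
- Std5 → Orbyt plays Beta (best of 5, 12); Nexon gets 11.
Nexon's induced payoffs are 7, 3, 3, 8, 11, so Nexon commits to Std5. Subgame-perfect outcome: (Std5, Beta) with payoffs (11, 12).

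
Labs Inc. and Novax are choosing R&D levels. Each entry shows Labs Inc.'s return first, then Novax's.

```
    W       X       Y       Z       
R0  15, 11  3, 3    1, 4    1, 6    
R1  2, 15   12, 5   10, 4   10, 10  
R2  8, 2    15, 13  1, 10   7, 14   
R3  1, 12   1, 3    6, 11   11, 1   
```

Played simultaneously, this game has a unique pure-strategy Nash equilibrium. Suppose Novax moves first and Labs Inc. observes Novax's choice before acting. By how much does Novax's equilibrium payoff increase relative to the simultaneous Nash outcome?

2

Solve by backward induction (Novax leads).
- W → Labs Inc. plays R0 (best of 15, 2, 8, 1); Novax gets 11.
- X → Labs Inc. plays R2 (best of 3, 12, 15, 1); Novax gets 13.
- Y → Labs Inc. plays R1 (best of 1, 10, 1, 6); Novax gets 4.
- Z → Labs Inc. plays R3 (best of 1, 10, 7, 11); Novax gets 1.
Maximizing over 11, 13, 4, 1, Novax chooses X. Subgame-perfect outcome: (R2, X) with payoffs (15, 13).
Under simultaneous play:
Labs Inc.'s best replies: W→R0; X→R2; Y→R1; Z→R3.
Novax's best replies: R0→W; R1→W; R2→Z; R3→W.
Only (R0, W) has each player best-responding; Nash payoffs (15, 11).
Novax's commitment gain: 13 − 11 = 2.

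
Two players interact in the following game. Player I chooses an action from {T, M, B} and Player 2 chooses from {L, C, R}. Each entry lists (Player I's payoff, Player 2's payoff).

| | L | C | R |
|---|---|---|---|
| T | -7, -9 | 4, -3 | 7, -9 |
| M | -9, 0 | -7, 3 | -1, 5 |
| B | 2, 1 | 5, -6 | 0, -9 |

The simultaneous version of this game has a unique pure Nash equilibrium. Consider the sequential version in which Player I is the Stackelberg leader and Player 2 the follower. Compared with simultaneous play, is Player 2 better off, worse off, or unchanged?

Solve by backward induction (Player I leads).
- T → Player 2 plays C (best of -9, -3, -9); Player I gets 4.
- M → Player 2 plays R (best of 0, 3, 5); Player I gets -1.
- B → Player 2 plays L (best of 1, -6, -9); Player I gets 2.
Player I's induced payoffs are 4, -1, 2, so Player I commits to T. Subgame-perfect outcome: (T, C) with payoffs (4, -3).
Under simultaneous play:
Player I's best replies: L→B; C→B; R→T.
Player 2's best replies: T→C; M→R; B→L.
The unique mutual best reply is (B, L), giving (2, 1).
Player 2 earns -3 sequentially versus 1 at the Nash outcome: worse off.

worse off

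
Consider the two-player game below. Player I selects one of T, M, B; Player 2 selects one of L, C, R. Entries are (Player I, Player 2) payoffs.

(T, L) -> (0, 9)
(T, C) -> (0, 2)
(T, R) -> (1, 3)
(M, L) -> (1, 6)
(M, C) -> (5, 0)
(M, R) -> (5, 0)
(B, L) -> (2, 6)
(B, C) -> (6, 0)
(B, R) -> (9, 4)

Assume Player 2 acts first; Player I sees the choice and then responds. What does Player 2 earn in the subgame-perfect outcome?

6

Work backward from Player I's decision.
- L: Player I compares 0, 1, 2 and picks B; Player 2 would get 6.
- C: Player I compares 0, 5, 6 and picks B; Player 2 would get 0.
- R: Player I compares 1, 5, 9 and picks B; Player 2 would get 4.
Maximizing over 6, 0, 4, Player 2 chooses L. Subgame-perfect outcome: (B, L) with payoffs (2, 6).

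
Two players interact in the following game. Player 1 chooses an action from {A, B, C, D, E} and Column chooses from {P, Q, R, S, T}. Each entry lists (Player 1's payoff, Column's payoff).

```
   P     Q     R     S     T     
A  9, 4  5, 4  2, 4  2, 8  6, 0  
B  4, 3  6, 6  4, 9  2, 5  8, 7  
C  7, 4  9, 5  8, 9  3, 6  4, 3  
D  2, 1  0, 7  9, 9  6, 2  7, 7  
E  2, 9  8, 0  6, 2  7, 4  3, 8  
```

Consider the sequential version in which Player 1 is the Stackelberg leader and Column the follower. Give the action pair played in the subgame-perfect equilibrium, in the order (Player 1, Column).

(D, R)

Backward induction with Player 1 moving first.
- A: Column compares 4, 4, 4, 8, 0 and picks S; Player 1 would get 2.
- B: Column compares 3, 6, 9, 5, 7 and picks R; Player 1 would get 4.
- C: Column compares 4, 5, 9, 6, 3 and picks R; Player 1 would get 8.
- D: Column compares 1, 7, 9, 2, 7 and picks R; Player 1 would get 9.
- E: Column compares 9, 0, 2, 4, 8 and picks P; Player 1 would get 2.
Maximizing over 2, 4, 8, 9, 2, Player 1 chooses D. Subgame-perfect outcome: (D, R) with payoffs (9, 9).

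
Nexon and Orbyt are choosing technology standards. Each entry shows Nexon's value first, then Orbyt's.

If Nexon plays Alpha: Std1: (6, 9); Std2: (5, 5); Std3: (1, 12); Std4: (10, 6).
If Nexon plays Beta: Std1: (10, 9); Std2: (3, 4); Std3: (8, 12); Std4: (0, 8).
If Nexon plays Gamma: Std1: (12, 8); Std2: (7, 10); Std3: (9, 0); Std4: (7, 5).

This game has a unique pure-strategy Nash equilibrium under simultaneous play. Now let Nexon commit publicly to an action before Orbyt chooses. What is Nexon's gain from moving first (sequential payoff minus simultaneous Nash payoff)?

1

Orbyt best-responds to each possible Nexon move:
- Alpha: Orbyt compares 9, 5, 12, 6 and picks Std3; Nexon would get 1.
- Beta: Orbyt compares 9, 4, 12, 8 and picks Std3; Nexon would get 8.
- Gamma: Orbyt compares 8, 10, 0, 5 and picks Std2; Nexon would get 7.
Nexon's induced payoffs are 1, 8, 7, so Nexon commits to Beta. Subgame-perfect outcome: (Beta, Std3) with payoffs (8, 12).
Under simultaneous play:
Nexon's best replies: Std1→Gamma; Std2→Gamma; Std3→Gamma; Std4→Alpha.
Orbyt's best replies: Alpha→Std3; Beta→Std3; Gamma→Std2.
Only (Gamma, Std2) has each player best-responding; Nash payoffs (7, 10).
Nexon's commitment gain: 8 − 7 = 1.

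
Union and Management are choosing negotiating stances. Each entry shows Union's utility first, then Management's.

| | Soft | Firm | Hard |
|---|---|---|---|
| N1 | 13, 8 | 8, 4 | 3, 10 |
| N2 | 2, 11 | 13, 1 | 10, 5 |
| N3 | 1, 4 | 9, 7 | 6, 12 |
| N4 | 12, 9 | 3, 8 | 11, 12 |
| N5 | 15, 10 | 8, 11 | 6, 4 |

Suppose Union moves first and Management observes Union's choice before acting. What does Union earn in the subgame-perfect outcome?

11

Backward induction with Union moving first.
- N1 → Management plays Hard (best of 8, 4, 10); Union gets 3.
- N2 → Management plays Soft (best of 11, 1, 5); Union gets 2.
- N3 → Management plays Hard (best of 4, 7, 12); Union gets 6.
- N4 → Management plays Hard (best of 9, 8, 12); Union gets 11.
- N5 → Management plays Firm (best of 10, 11, 4); Union gets 8.
Maximizing over 3, 2, 6, 11, 8, Union chooses N4. Subgame-perfect outcome: (N4, Hard) with payoffs (11, 12).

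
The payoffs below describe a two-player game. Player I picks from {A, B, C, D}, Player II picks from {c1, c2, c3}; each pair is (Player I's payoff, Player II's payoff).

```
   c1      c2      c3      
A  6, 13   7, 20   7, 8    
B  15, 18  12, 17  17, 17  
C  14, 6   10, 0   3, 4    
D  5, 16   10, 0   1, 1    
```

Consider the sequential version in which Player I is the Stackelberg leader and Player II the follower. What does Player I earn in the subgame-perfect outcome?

Player II best-responds to each possible Player I move:
- A: Player II compares 13, 20, 8 and picks c2; Player I would get 7.
- B: Player II compares 18, 17, 17 and picks c1; Player I would get 15.
- C: Player II compares 6, 0, 4 and picks c1; Player I would get 14.
- D: Player II compares 16, 0, 1 and picks c1; Player I would get 5.
Among 7, 15, 14, 5, the best is 15 at B. Subgame-perfect outcome: (B, c1) with payoffs (15, 18).

15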